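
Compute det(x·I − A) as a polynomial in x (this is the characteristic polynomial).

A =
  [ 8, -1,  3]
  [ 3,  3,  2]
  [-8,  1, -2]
x^3 - 9*x^2 + 27*x - 27

Expanding det(x·I − A) (e.g. by cofactor expansion or by noting that A is similar to its Jordan form J, which has the same characteristic polynomial as A) gives
  χ_A(x) = x^3 - 9*x^2 + 27*x - 27
which factors as (x - 3)^3. The eigenvalues (with algebraic multiplicities) are λ = 3 with multiplicity 3.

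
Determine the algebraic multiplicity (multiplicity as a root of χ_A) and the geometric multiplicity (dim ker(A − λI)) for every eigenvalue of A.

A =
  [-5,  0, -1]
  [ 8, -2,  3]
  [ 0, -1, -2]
λ = -3: alg = 3, geom = 1

Step 1 — factor the characteristic polynomial to read off the algebraic multiplicities:
  χ_A(x) = (x + 3)^3

Step 2 — compute geometric multiplicities via the rank-nullity identity g(λ) = n − rank(A − λI):
  rank(A − (-3)·I) = 2, so dim ker(A − (-3)·I) = n − 2 = 1

Summary:
  λ = -3: algebraic multiplicity = 3, geometric multiplicity = 1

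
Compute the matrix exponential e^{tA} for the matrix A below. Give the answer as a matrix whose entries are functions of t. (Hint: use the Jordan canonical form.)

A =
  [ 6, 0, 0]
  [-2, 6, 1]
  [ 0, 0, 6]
e^{tA} =
  [exp(6*t), 0, 0]
  [-2*t*exp(6*t), exp(6*t), t*exp(6*t)]
  [0, 0, exp(6*t)]

Strategy: write A = P · J · P⁻¹ where J is a Jordan canonical form, so e^{tA} = P · e^{tJ} · P⁻¹, and e^{tJ} can be computed block-by-block.

A has Jordan form
J =
  [6, 1, 0]
  [0, 6, 0]
  [0, 0, 6]
(up to reordering of blocks).

Per-block formulas:
  For a 2×2 Jordan block J_2(6): exp(t · J_2(6)) = e^(6t)·(I + t·N), where N is the 2×2 nilpotent shift.
  For a 1×1 block at λ = 6: exp(t · [6]) = [e^(6t)].

After assembling e^{tJ} and conjugating by P, we get:

e^{tA} =
  [exp(6*t), 0, 0]
  [-2*t*exp(6*t), exp(6*t), t*exp(6*t)]
  [0, 0, exp(6*t)]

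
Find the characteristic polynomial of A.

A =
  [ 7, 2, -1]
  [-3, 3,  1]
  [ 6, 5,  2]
x^3 - 12*x^2 + 48*x - 64

Expanding det(x·I − A) (e.g. by cofactor expansion or by noting that A is similar to its Jordan form J, which has the same characteristic polynomial as A) gives
  χ_A(x) = x^3 - 12*x^2 + 48*x - 64
which factors as (x - 4)^3. The eigenvalues (with algebraic multiplicities) are λ = 4 with multiplicity 3.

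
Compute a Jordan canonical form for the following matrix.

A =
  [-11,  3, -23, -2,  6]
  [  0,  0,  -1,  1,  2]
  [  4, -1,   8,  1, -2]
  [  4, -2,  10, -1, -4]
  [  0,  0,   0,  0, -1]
J_2(-1) ⊕ J_2(-1) ⊕ J_1(-1)

The characteristic polynomial is
  det(x·I − A) = x^5 + 5*x^4 + 10*x^3 + 10*x^2 + 5*x + 1 = (x + 1)^5

Eigenvalues and multiplicities (the geometric multiplicity of λ is n − rank(A − λI), which equals the number of Jordan blocks for λ):
  λ = -1: algebraic multiplicity = 5, geometric multiplicity = 3

Determining the block sizes for each eigenvalue:
  λ = -1: with am = 5 and gm = 3, the partition is not yet determined (e.g. several partitions of 5 into 3 parts exist). Let N = A − (-1)·I. Computing rank(N^1) = 2, rank(N^2) = 0; the number of blocks of size ≥ j is rank(N^{j−1}) − rank(N^j), giving [3, 2]. So we have 2 block(s) of size 2, 1 block(s) of size 1 → block sizes [2, 2, 1]

Assembling the blocks gives a Jordan form
J =
  [-1,  1,  0,  0,  0]
  [ 0, -1,  0,  0,  0]
  [ 0,  0, -1,  1,  0]
  [ 0,  0,  0, -1,  0]
  [ 0,  0,  0,  0, -1]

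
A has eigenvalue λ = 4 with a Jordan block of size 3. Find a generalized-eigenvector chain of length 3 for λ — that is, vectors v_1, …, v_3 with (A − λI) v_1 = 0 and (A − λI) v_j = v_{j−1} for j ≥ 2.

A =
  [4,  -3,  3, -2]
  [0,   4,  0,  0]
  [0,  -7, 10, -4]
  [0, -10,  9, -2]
A Jordan chain for λ = 4 of length 3:
v_1 = (-1, 0, -2, -3)ᵀ
v_2 = (-3, 0, -7, -10)ᵀ
v_3 = (0, 1, 0, 0)ᵀ

Let N = A − (4)·I. We want v_3 with N^3 v_3 = 0 but N^2 v_3 ≠ 0; then v_{j-1} := N · v_j for j = 3, …, 2.

Pick v_3 = (0, 1, 0, 0)ᵀ.
Then v_2 = N · v_3 = (-3, 0, -7, -10)ᵀ.
Then v_1 = N · v_2 = (-1, 0, -2, -3)ᵀ.

Sanity check: (A − (4)·I) v_1 = (0, 0, 0, 0)ᵀ = 0. ✓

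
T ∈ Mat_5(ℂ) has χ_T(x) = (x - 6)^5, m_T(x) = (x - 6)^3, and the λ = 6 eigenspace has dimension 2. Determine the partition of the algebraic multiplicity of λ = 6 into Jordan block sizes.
Block sizes for λ = 6: [3, 2]

Step 1 — from the characteristic polynomial, algebraic multiplicity of λ = 6 is 5. From dim ker(T − (6)·I) = 2, there are exactly 2 Jordan blocks for λ = 6.
Step 2 — from the minimal polynomial, the factor (x − 6)^3 tells us the largest block for λ = 6 has size 3.
Step 3 — with total size 5, 2 blocks, and largest block 3, the block sizes (in nonincreasing order) are [3, 2].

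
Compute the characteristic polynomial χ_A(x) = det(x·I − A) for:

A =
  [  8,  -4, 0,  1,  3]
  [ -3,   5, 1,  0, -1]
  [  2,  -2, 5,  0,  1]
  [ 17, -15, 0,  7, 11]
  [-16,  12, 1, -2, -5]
x^5 - 20*x^4 + 160*x^3 - 640*x^2 + 1280*x - 1024

Expanding det(x·I − A) (e.g. by cofactor expansion or by noting that A is similar to its Jordan form J, which has the same characteristic polynomial as A) gives
  χ_A(x) = x^5 - 20*x^4 + 160*x^3 - 640*x^2 + 1280*x - 1024
which factors as (x - 4)^5. The eigenvalues (with algebraic multiplicities) are λ = 4 with multiplicity 5.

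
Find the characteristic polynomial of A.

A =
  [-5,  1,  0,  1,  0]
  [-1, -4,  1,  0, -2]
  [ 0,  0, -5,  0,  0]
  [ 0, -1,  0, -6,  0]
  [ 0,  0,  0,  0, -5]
x^5 + 25*x^4 + 250*x^3 + 1250*x^2 + 3125*x + 3125

Expanding det(x·I − A) (e.g. by cofactor expansion or by noting that A is similar to its Jordan form J, which has the same characteristic polynomial as A) gives
  χ_A(x) = x^5 + 25*x^4 + 250*x^3 + 1250*x^2 + 3125*x + 3125
which factors as (x + 5)^5. The eigenvalues (with algebraic multiplicities) are λ = -5 with multiplicity 5.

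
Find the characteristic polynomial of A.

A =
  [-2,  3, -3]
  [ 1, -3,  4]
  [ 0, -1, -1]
x^3 + 6*x^2 + 12*x + 8

Expanding det(x·I − A) (e.g. by cofactor expansion or by noting that A is similar to its Jordan form J, which has the same characteristic polynomial as A) gives
  χ_A(x) = x^3 + 6*x^2 + 12*x + 8
which factors as (x + 2)^3. The eigenvalues (with algebraic multiplicities) are λ = -2 with multiplicity 3.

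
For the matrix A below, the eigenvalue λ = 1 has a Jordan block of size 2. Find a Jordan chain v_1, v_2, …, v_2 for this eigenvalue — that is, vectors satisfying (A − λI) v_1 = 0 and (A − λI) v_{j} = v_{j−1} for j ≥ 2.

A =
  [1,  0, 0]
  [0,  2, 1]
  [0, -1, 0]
A Jordan chain for λ = 1 of length 2:
v_1 = (0, 1, -1)ᵀ
v_2 = (0, 1, 0)ᵀ

Let N = A − (1)·I. We want v_2 with N^2 v_2 = 0 but N^1 v_2 ≠ 0; then v_{j-1} := N · v_j for j = 2, …, 2.

Pick v_2 = (0, 1, 0)ᵀ.
Then v_1 = N · v_2 = (0, 1, -1)ᵀ.

Sanity check: (A − (1)·I) v_1 = (0, 0, 0)ᵀ = 0. ✓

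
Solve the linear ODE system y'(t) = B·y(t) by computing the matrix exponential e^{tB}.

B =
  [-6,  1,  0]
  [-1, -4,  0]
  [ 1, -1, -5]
e^{tB} =
  [-t*exp(-5*t) + exp(-5*t), t*exp(-5*t), 0]
  [-t*exp(-5*t), t*exp(-5*t) + exp(-5*t), 0]
  [t*exp(-5*t), -t*exp(-5*t), exp(-5*t)]

Strategy: write B = P · J · P⁻¹ where J is a Jordan canonical form, so e^{tB} = P · e^{tJ} · P⁻¹, and e^{tJ} can be computed block-by-block.

B has Jordan form
J =
  [-5,  1,  0]
  [ 0, -5,  0]
  [ 0,  0, -5]
(up to reordering of blocks).

Per-block formulas:
  For a 1×1 block at λ = -5: exp(t · [-5]) = [e^(-5t)].
  For a 2×2 Jordan block J_2(-5): exp(t · J_2(-5)) = e^(-5t)·(I + t·N), where N is the 2×2 nilpotent shift.

After assembling e^{tJ} and conjugating by P, we get:

e^{tB} =
  [-t*exp(-5*t) + exp(-5*t), t*exp(-5*t), 0]
  [-t*exp(-5*t), t*exp(-5*t) + exp(-5*t), 0]
  [t*exp(-5*t), -t*exp(-5*t), exp(-5*t)]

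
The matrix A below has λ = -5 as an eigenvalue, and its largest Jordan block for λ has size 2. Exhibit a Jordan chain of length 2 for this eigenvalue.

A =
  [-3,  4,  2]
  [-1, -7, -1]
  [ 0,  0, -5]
A Jordan chain for λ = -5 of length 2:
v_1 = (2, -1, 0)ᵀ
v_2 = (1, 0, 0)ᵀ

Let N = A − (-5)·I. We want v_2 with N^2 v_2 = 0 but N^1 v_2 ≠ 0; then v_{j-1} := N · v_j for j = 2, …, 2.

Pick v_2 = (1, 0, 0)ᵀ.
Then v_1 = N · v_2 = (2, -1, 0)ᵀ.

Sanity check: (A − (-5)·I) v_1 = (0, 0, 0)ᵀ = 0. ✓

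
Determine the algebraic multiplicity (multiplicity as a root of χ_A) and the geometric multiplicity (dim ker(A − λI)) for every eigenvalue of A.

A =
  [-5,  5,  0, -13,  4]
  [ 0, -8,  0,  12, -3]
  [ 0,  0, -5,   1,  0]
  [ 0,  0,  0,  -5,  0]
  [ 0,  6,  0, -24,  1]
λ = -5: alg = 4, geom = 2; λ = -2: alg = 1, geom = 1

Step 1 — factor the characteristic polynomial to read off the algebraic multiplicities:
  χ_A(x) = (x + 2)*(x + 5)^4

Step 2 — compute geometric multiplicities via the rank-nullity identity g(λ) = n − rank(A − λI):
  rank(A − (-5)·I) = 3, so dim ker(A − (-5)·I) = n − 3 = 2
  rank(A − (-2)·I) = 4, so dim ker(A − (-2)·I) = n − 4 = 1

Summary:
  λ = -5: algebraic multiplicity = 4, geometric multiplicity = 2
  λ = -2: algebraic multiplicity = 1, geometric multiplicity = 1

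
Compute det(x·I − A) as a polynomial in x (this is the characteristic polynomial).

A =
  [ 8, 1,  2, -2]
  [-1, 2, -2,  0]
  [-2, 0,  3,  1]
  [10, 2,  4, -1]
x^4 - 12*x^3 + 54*x^2 - 108*x + 81

Expanding det(x·I − A) (e.g. by cofactor expansion or by noting that A is similar to its Jordan form J, which has the same characteristic polynomial as A) gives
  χ_A(x) = x^4 - 12*x^3 + 54*x^2 - 108*x + 81
which factors as (x - 3)^4. The eigenvalues (with algebraic multiplicities) are λ = 3 with multiplicity 4.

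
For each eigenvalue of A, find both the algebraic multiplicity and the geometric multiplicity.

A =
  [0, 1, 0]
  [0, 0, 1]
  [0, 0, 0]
λ = 0: alg = 3, geom = 1

Step 1 — factor the characteristic polynomial to read off the algebraic multiplicities:
  χ_A(x) = x^3

Step 2 — compute geometric multiplicities via the rank-nullity identity g(λ) = n − rank(A − λI):
  rank(A − (0)·I) = 2, so dim ker(A − (0)·I) = n − 2 = 1

Summary:
  λ = 0: algebraic multiplicity = 3, geometric multiplicity = 1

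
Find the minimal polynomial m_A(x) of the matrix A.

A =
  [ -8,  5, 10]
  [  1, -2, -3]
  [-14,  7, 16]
x^3 - 6*x^2 + 12*x - 8

The characteristic polynomial is χ_A(x) = (x - 2)^3, so the eigenvalues are known. The minimal polynomial is
  m_A(x) = Π_λ (x − λ)^{k_λ}
where k_λ is the size of the *largest* Jordan block for λ (equivalently, the smallest k with (A − λI)^k v = 0 for every generalised eigenvector v of λ).

  λ = 2: largest Jordan block has size 3, contributing (x − 2)^3

So m_A(x) = (x - 2)^3 = x^3 - 6*x^2 + 12*x - 8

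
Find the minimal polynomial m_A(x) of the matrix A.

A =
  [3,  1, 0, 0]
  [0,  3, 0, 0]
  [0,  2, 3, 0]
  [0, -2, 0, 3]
x^2 - 6*x + 9

The characteristic polynomial is χ_A(x) = (x - 3)^4, so the eigenvalues are known. The minimal polynomial is
  m_A(x) = Π_λ (x − λ)^{k_λ}
where k_λ is the size of the *largest* Jordan block for λ (equivalently, the smallest k with (A − λI)^k v = 0 for every generalised eigenvector v of λ).

  λ = 3: largest Jordan block has size 2, contributing (x − 3)^2

So m_A(x) = (x - 3)^2 = x^2 - 6*x + 9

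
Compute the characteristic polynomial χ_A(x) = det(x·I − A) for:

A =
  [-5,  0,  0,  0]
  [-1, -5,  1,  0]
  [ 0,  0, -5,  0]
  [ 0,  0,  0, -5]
x^4 + 20*x^3 + 150*x^2 + 500*x + 625

Expanding det(x·I − A) (e.g. by cofactor expansion or by noting that A is similar to its Jordan form J, which has the same characteristic polynomial as A) gives
  χ_A(x) = x^4 + 20*x^3 + 150*x^2 + 500*x + 625
which factors as (x + 5)^4. The eigenvalues (with algebraic multiplicities) are λ = -5 with multiplicity 4.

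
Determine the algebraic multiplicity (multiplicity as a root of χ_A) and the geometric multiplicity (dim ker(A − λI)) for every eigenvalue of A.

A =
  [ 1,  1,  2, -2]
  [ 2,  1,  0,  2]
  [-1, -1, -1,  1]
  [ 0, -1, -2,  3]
λ = 1: alg = 4, geom = 2

Step 1 — factor the characteristic polynomial to read off the algebraic multiplicities:
  χ_A(x) = (x - 1)^4

Step 2 — compute geometric multiplicities via the rank-nullity identity g(λ) = n − rank(A − λI):
  rank(A − (1)·I) = 2, so dim ker(A − (1)·I) = n − 2 = 2

Summary:
  λ = 1: algebraic multiplicity = 4, geometric multiplicity = 2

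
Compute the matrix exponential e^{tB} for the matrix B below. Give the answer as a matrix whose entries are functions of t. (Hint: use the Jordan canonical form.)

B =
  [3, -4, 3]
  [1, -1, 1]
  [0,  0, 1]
e^{tB} =
  [2*t*exp(t) + exp(t), -4*t*exp(t), t^2*exp(t) + 3*t*exp(t)]
  [t*exp(t), -2*t*exp(t) + exp(t), t^2*exp(t)/2 + t*exp(t)]
  [0, 0, exp(t)]

Strategy: write B = P · J · P⁻¹ where J is a Jordan canonical form, so e^{tB} = P · e^{tJ} · P⁻¹, and e^{tJ} can be computed block-by-block.

B has Jordan form
J =
  [1, 1, 0]
  [0, 1, 1]
  [0, 0, 1]
(up to reordering of blocks).

Per-block formulas:
  For a 3×3 Jordan block J_3(1): exp(t · J_3(1)) = e^(1t)·(I + t·N + (t^2/2)·N^2), where N is the 3×3 nilpotent shift.

After assembling e^{tJ} and conjugating by P, we get:

e^{tB} =
  [2*t*exp(t) + exp(t), -4*t*exp(t), t^2*exp(t) + 3*t*exp(t)]
  [t*exp(t), -2*t*exp(t) + exp(t), t^2*exp(t)/2 + t*exp(t)]
  [0, 0, exp(t)]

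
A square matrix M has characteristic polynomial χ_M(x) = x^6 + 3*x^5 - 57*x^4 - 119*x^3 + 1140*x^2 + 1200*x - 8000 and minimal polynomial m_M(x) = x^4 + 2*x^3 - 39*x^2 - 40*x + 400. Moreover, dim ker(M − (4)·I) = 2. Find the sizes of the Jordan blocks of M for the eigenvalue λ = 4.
Block sizes for λ = 4: [2, 1]

Step 1 — from the characteristic polynomial, algebraic multiplicity of λ = 4 is 3. From dim ker(M − (4)·I) = 2, there are exactly 2 Jordan blocks for λ = 4.
Step 2 — from the minimal polynomial, the factor (x − 4)^2 tells us the largest block for λ = 4 has size 2.
Step 3 — with total size 3, 2 blocks, and largest block 2, the block sizes (in nonincreasing order) are [2, 1].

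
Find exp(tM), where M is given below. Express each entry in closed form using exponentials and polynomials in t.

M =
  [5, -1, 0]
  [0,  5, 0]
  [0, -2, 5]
e^{tM} =
  [exp(5*t), -t*exp(5*t), 0]
  [0, exp(5*t), 0]
  [0, -2*t*exp(5*t), exp(5*t)]

Strategy: write M = P · J · P⁻¹ where J is a Jordan canonical form, so e^{tM} = P · e^{tJ} · P⁻¹, and e^{tJ} can be computed block-by-block.

M has Jordan form
J =
  [5, 1, 0]
  [0, 5, 0]
  [0, 0, 5]
(up to reordering of blocks).

Per-block formulas:
  For a 2×2 Jordan block J_2(5): exp(t · J_2(5)) = e^(5t)·(I + t·N), where N is the 2×2 nilpotent shift.
  For a 1×1 block at λ = 5: exp(t · [5]) = [e^(5t)].

After assembling e^{tJ} and conjugating by P, we get:

e^{tM} =
  [exp(5*t), -t*exp(5*t), 0]
  [0, exp(5*t), 0]
  [0, -2*t*exp(5*t), exp(5*t)]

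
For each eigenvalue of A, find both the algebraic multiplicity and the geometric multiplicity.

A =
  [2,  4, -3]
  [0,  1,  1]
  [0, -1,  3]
λ = 2: alg = 3, geom = 1

Step 1 — factor the characteristic polynomial to read off the algebraic multiplicities:
  χ_A(x) = (x - 2)^3

Step 2 — compute geometric multiplicities via the rank-nullity identity g(λ) = n − rank(A − λI):
  rank(A − (2)·I) = 2, so dim ker(A − (2)·I) = n − 2 = 1

Summary:
  λ = 2: algebraic multiplicity = 3, geometric multiplicity = 1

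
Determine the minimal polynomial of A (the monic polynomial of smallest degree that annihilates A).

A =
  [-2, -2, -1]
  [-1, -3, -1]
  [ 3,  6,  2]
x^2 + 2*x + 1

The characteristic polynomial is χ_A(x) = (x + 1)^3, so the eigenvalues are known. The minimal polynomial is
  m_A(x) = Π_λ (x − λ)^{k_λ}
where k_λ is the size of the *largest* Jordan block for λ (equivalently, the smallest k with (A − λI)^k v = 0 for every generalised eigenvector v of λ).

  λ = -1: largest Jordan block has size 2, contributing (x + 1)^2

So m_A(x) = (x + 1)^2 = x^2 + 2*x + 1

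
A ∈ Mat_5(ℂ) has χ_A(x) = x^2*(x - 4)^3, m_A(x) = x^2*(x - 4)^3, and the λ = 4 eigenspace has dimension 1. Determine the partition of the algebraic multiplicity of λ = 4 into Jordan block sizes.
Block sizes for λ = 4: [3]

Step 1 — from the characteristic polynomial, algebraic multiplicity of λ = 4 is 3. From dim ker(A − (4)·I) = 1, there are exactly 1 Jordan blocks for λ = 4.
Step 2 — from the minimal polynomial, the factor (x − 4)^3 tells us the largest block for λ = 4 has size 3.
Step 3 — with total size 3, 1 blocks, and largest block 3, the block sizes (in nonincreasing order) are [3].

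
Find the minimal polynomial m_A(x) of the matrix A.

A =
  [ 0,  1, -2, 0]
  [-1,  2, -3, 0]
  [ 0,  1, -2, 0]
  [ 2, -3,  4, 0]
x^3

The characteristic polynomial is χ_A(x) = x^4, so the eigenvalues are known. The minimal polynomial is
  m_A(x) = Π_λ (x − λ)^{k_λ}
where k_λ is the size of the *largest* Jordan block for λ (equivalently, the smallest k with (A − λI)^k v = 0 for every generalised eigenvector v of λ).

  λ = 0: largest Jordan block has size 3, contributing (x − 0)^3

So m_A(x) = x^3 = x^3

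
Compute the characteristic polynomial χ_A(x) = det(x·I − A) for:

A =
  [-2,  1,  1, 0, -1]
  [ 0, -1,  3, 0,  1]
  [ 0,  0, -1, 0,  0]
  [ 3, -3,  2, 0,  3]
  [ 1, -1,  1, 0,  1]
x^5 + 3*x^4 + 3*x^3 + x^2

Expanding det(x·I − A) (e.g. by cofactor expansion or by noting that A is similar to its Jordan form J, which has the same characteristic polynomial as A) gives
  χ_A(x) = x^5 + 3*x^4 + 3*x^3 + x^2
which factors as x^2*(x + 1)^3. The eigenvalues (with algebraic multiplicities) are λ = -1 with multiplicity 3, λ = 0 with multiplicity 2.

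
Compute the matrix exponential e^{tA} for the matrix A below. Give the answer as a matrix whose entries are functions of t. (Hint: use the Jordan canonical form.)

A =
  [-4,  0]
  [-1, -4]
e^{tA} =
  [exp(-4*t), 0]
  [-t*exp(-4*t), exp(-4*t)]

Strategy: write A = P · J · P⁻¹ where J is a Jordan canonical form, so e^{tA} = P · e^{tJ} · P⁻¹, and e^{tJ} can be computed block-by-block.

A has Jordan form
J =
  [-4,  1]
  [ 0, -4]
(up to reordering of blocks).

Per-block formulas:
  For a 2×2 Jordan block J_2(-4): exp(t · J_2(-4)) = e^(-4t)·(I + t·N), where N is the 2×2 nilpotent shift.

After assembling e^{tJ} and conjugating by P, we get:

e^{tA} =
  [exp(-4*t), 0]
  [-t*exp(-4*t), exp(-4*t)]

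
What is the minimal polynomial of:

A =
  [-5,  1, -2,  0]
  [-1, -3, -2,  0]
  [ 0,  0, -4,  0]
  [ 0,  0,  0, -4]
x^2 + 8*x + 16

The characteristic polynomial is χ_A(x) = (x + 4)^4, so the eigenvalues are known. The minimal polynomial is
  m_A(x) = Π_λ (x − λ)^{k_λ}
where k_λ is the size of the *largest* Jordan block for λ (equivalently, the smallest k with (A − λI)^k v = 0 for every generalised eigenvector v of λ).

  λ = -4: largest Jordan block has size 2, contributing (x + 4)^2

So m_A(x) = (x + 4)^2 = x^2 + 8*x + 16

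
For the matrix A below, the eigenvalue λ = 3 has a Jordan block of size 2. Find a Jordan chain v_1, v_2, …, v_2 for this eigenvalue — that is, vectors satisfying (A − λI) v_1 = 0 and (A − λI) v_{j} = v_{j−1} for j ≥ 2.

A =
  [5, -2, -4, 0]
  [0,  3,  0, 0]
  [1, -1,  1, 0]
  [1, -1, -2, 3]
A Jordan chain for λ = 3 of length 2:
v_1 = (2, 0, 1, 1)ᵀ
v_2 = (1, 0, 0, 0)ᵀ

Let N = A − (3)·I. We want v_2 with N^2 v_2 = 0 but N^1 v_2 ≠ 0; then v_{j-1} := N · v_j for j = 2, …, 2.

Pick v_2 = (1, 0, 0, 0)ᵀ.
Then v_1 = N · v_2 = (2, 0, 1, 1)ᵀ.

Sanity check: (A − (3)·I) v_1 = (0, 0, 0, 0)ᵀ = 0. ✓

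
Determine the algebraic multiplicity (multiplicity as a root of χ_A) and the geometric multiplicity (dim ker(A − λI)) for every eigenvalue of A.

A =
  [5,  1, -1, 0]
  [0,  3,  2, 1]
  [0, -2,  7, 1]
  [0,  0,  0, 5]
λ = 5: alg = 4, geom = 2

Step 1 — factor the characteristic polynomial to read off the algebraic multiplicities:
  χ_A(x) = (x - 5)^4

Step 2 — compute geometric multiplicities via the rank-nullity identity g(λ) = n − rank(A − λI):
  rank(A − (5)·I) = 2, so dim ker(A − (5)·I) = n − 2 = 2

Summary:
  λ = 5: algebraic multiplicity = 4, geometric multiplicity = 2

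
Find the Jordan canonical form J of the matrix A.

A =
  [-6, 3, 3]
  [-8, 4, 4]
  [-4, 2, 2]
J_2(0) ⊕ J_1(0)

The characteristic polynomial is
  det(x·I − A) = x^3

Eigenvalues and multiplicities (the geometric multiplicity of λ is n − rank(A − λI), which equals the number of Jordan blocks for λ):
  λ = 0: algebraic multiplicity = 3, geometric multiplicity = 2

Determining the block sizes for each eigenvalue:
  λ = 0: 2 blocks summing to 3 forces exactly one block of size 2 and the rest size 1 → block sizes [2, 1]

Assembling the blocks gives a Jordan form
J =
  [0, 1, 0]
  [0, 0, 0]
  [0, 0, 0]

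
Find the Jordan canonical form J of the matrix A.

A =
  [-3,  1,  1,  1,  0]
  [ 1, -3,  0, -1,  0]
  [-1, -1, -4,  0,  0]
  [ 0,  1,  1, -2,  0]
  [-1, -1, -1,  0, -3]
J_2(-3) ⊕ J_2(-3) ⊕ J_1(-3)

The characteristic polynomial is
  det(x·I − A) = x^5 + 15*x^4 + 90*x^3 + 270*x^2 + 405*x + 243 = (x + 3)^5

Eigenvalues and multiplicities (the geometric multiplicity of λ is n − rank(A − λI), which equals the number of Jordan blocks for λ):
  λ = -3: algebraic multiplicity = 5, geometric multiplicity = 3

Determining the block sizes for each eigenvalue:
  λ = -3: with am = 5 and gm = 3, the partition is not yet determined (e.g. several partitions of 5 into 3 parts exist). Let N = A − (-3)·I. Computing rank(N^1) = 2, rank(N^2) = 0; the number of blocks of size ≥ j is rank(N^{j−1}) − rank(N^j), giving [3, 2]. So we have 2 block(s) of size 2, 1 block(s) of size 1 → block sizes [2, 2, 1]

Assembling the blocks gives a Jordan form
J =
  [-3,  1,  0,  0,  0]
  [ 0, -3,  0,  0,  0]
  [ 0,  0, -3,  1,  0]
  [ 0,  0,  0, -3,  0]
  [ 0,  0,  0,  0, -3]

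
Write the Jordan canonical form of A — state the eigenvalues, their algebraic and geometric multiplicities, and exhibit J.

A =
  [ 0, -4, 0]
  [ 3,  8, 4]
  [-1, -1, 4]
J_3(4)

The characteristic polynomial is
  det(x·I − A) = x^3 - 12*x^2 + 48*x - 64 = (x - 4)^3

Eigenvalues and multiplicities (the geometric multiplicity of λ is n − rank(A − λI), which equals the number of Jordan blocks for λ):
  λ = 4: algebraic multiplicity = 3, geometric multiplicity = 1

Determining the block sizes for each eigenvalue:
  λ = 4: one block (gm = 1), so the single block has size am = 3 → block sizes [3]

Assembling the blocks gives a Jordan form
J =
  [4, 1, 0]
  [0, 4, 1]
  [0, 0, 4]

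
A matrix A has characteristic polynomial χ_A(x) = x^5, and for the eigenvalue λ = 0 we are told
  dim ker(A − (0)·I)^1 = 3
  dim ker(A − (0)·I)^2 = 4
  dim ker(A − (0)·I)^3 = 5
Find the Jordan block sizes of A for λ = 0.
Block sizes for λ = 0: [3, 1, 1]

From the dimensions of kernels of powers, the number of Jordan blocks of size at least j is d_j − d_{j−1} where d_j = dim ker(N^j) (with d_0 = 0). Computing the differences gives [3, 1, 1].
The number of blocks of size exactly k is (#blocks of size ≥ k) − (#blocks of size ≥ k + 1), so the partition is: 2 block(s) of size 1, 1 block(s) of size 3.
In nonincreasing order the block sizes are [3, 1, 1].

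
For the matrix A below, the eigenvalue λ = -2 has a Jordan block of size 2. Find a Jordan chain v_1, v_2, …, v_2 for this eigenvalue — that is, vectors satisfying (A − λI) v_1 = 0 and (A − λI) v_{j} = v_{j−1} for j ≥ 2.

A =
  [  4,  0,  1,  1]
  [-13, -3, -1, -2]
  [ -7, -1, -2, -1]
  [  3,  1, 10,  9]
A Jordan chain for λ = -2 of length 2:
v_1 = (0, -1, -1, 1)ᵀ
v_2 = (0, 1, 0, 0)ᵀ

Let N = A − (-2)·I. We want v_2 with N^2 v_2 = 0 but N^1 v_2 ≠ 0; then v_{j-1} := N · v_j for j = 2, …, 2.

Pick v_2 = (0, 1, 0, 0)ᵀ.
Then v_1 = N · v_2 = (0, -1, -1, 1)ᵀ.

Sanity check: (A − (-2)·I) v_1 = (0, 0, 0, 0)ᵀ = 0. ✓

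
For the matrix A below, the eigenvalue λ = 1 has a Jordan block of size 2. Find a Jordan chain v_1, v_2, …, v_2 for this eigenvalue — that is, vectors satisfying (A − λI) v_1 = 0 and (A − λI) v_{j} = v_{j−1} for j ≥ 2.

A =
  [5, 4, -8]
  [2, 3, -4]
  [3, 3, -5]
A Jordan chain for λ = 1 of length 2:
v_1 = (4, 2, 3)ᵀ
v_2 = (1, 0, 0)ᵀ

Let N = A − (1)·I. We want v_2 with N^2 v_2 = 0 but N^1 v_2 ≠ 0; then v_{j-1} := N · v_j for j = 2, …, 2.

Pick v_2 = (1, 0, 0)ᵀ.
Then v_1 = N · v_2 = (4, 2, 3)ᵀ.

Sanity check: (A − (1)·I) v_1 = (0, 0, 0)ᵀ = 0. ✓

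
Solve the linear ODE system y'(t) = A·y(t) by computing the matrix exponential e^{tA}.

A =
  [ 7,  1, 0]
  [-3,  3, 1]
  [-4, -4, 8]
e^{tA} =
  [-t^2*exp(6*t) + t*exp(6*t) + exp(6*t), -t^2*exp(6*t) + t*exp(6*t), t^2*exp(6*t)/2]
  [t^2*exp(6*t) - 3*t*exp(6*t), t^2*exp(6*t) - 3*t*exp(6*t) + exp(6*t), -t^2*exp(6*t)/2 + t*exp(6*t)]
  [-4*t*exp(6*t), -4*t*exp(6*t), 2*t*exp(6*t) + exp(6*t)]

Strategy: write A = P · J · P⁻¹ where J is a Jordan canonical form, so e^{tA} = P · e^{tJ} · P⁻¹, and e^{tJ} can be computed block-by-block.

A has Jordan form
J =
  [6, 1, 0]
  [0, 6, 1]
  [0, 0, 6]
(up to reordering of blocks).

Per-block formulas:
  For a 3×3 Jordan block J_3(6): exp(t · J_3(6)) = e^(6t)·(I + t·N + (t^2/2)·N^2), where N is the 3×3 nilpotent shift.

After assembling e^{tJ} and conjugating by P, we get:

e^{tA} =
  [-t^2*exp(6*t) + t*exp(6*t) + exp(6*t), -t^2*exp(6*t) + t*exp(6*t), t^2*exp(6*t)/2]
  [t^2*exp(6*t) - 3*t*exp(6*t), t^2*exp(6*t) - 3*t*exp(6*t) + exp(6*t), -t^2*exp(6*t)/2 + t*exp(6*t)]
  [-4*t*exp(6*t), -4*t*exp(6*t), 2*t*exp(6*t) + exp(6*t)]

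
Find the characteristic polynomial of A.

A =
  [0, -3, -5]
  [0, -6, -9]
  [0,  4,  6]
x^3

Expanding det(x·I − A) (e.g. by cofactor expansion or by noting that A is similar to its Jordan form J, which has the same characteristic polynomial as A) gives
  χ_A(x) = x^3
which factors as x^3. The eigenvalues (with algebraic multiplicities) are λ = 0 with multiplicity 3.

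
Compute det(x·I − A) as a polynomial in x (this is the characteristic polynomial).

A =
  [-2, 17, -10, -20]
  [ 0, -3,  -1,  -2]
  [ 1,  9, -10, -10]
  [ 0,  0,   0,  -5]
x^4 + 20*x^3 + 150*x^2 + 500*x + 625

Expanding det(x·I − A) (e.g. by cofactor expansion or by noting that A is similar to its Jordan form J, which has the same characteristic polynomial as A) gives
  χ_A(x) = x^4 + 20*x^3 + 150*x^2 + 500*x + 625
which factors as (x + 5)^4. The eigenvalues (with algebraic multiplicities) are λ = -5 with multiplicity 4.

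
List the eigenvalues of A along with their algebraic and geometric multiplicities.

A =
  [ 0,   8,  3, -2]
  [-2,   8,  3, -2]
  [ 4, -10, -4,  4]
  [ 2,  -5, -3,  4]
λ = 2: alg = 4, geom = 2

Step 1 — factor the characteristic polynomial to read off the algebraic multiplicities:
  χ_A(x) = (x - 2)^4

Step 2 — compute geometric multiplicities via the rank-nullity identity g(λ) = n − rank(A − λI):
  rank(A − (2)·I) = 2, so dim ker(A − (2)·I) = n − 2 = 2

Summary:
  λ = 2: algebraic multiplicity = 4, geometric multiplicity = 2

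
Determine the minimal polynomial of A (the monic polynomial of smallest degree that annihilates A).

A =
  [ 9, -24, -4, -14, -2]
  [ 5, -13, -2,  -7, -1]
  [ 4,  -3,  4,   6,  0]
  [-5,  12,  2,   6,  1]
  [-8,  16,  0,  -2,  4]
x^4 - 11*x^3 + 36*x^2 - 16*x - 64

The characteristic polynomial is χ_A(x) = (x - 4)^3*(x + 1)^2, so the eigenvalues are known. The minimal polynomial is
  m_A(x) = Π_λ (x − λ)^{k_λ}
where k_λ is the size of the *largest* Jordan block for λ (equivalently, the smallest k with (A − λI)^k v = 0 for every generalised eigenvector v of λ).

  λ = -1: largest Jordan block has size 1, contributing (x + 1)
  λ = 4: largest Jordan block has size 3, contributing (x − 4)^3

So m_A(x) = (x - 4)^3*(x + 1) = x^4 - 11*x^3 + 36*x^2 - 16*x - 64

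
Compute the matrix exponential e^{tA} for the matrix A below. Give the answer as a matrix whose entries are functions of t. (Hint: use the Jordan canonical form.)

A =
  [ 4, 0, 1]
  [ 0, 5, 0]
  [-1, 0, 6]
e^{tA} =
  [-t*exp(5*t) + exp(5*t), 0, t*exp(5*t)]
  [0, exp(5*t), 0]
  [-t*exp(5*t), 0, t*exp(5*t) + exp(5*t)]

Strategy: write A = P · J · P⁻¹ where J is a Jordan canonical form, so e^{tA} = P · e^{tJ} · P⁻¹, and e^{tJ} can be computed block-by-block.

A has Jordan form
J =
  [5, 1, 0]
  [0, 5, 0]
  [0, 0, 5]
(up to reordering of blocks).

Per-block formulas:
  For a 2×2 Jordan block J_2(5): exp(t · J_2(5)) = e^(5t)·(I + t·N), where N is the 2×2 nilpotent shift.
  For a 1×1 block at λ = 5: exp(t · [5]) = [e^(5t)].

After assembling e^{tJ} and conjugating by P, we get:

e^{tA} =
  [-t*exp(5*t) + exp(5*t), 0, t*exp(5*t)]
  [0, exp(5*t), 0]
  [-t*exp(5*t), 0, t*exp(5*t) + exp(5*t)]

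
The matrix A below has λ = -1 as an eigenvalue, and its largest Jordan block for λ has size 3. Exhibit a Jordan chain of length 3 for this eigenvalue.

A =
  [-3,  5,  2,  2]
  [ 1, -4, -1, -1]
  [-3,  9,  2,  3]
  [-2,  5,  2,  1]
A Jordan chain for λ = -1 of length 3:
v_1 = (-1, 0, 0, -1)ᵀ
v_2 = (-2, 1, -3, -2)ᵀ
v_3 = (1, 0, 0, 0)ᵀ

Let N = A − (-1)·I. We want v_3 with N^3 v_3 = 0 but N^2 v_3 ≠ 0; then v_{j-1} := N · v_j for j = 3, …, 2.

Pick v_3 = (1, 0, 0, 0)ᵀ.
Then v_2 = N · v_3 = (-2, 1, -3, -2)ᵀ.
Then v_1 = N · v_2 = (-1, 0, 0, -1)ᵀ.

Sanity check: (A − (-1)·I) v_1 = (0, 0, 0, 0)ᵀ = 0. ✓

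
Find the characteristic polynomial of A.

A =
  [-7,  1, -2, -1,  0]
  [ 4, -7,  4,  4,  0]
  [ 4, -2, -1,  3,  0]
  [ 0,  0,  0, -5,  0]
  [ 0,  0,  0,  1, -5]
x^5 + 25*x^4 + 250*x^3 + 1250*x^2 + 3125*x + 3125

Expanding det(x·I − A) (e.g. by cofactor expansion or by noting that A is similar to its Jordan form J, which has the same characteristic polynomial as A) gives
  χ_A(x) = x^5 + 25*x^4 + 250*x^3 + 1250*x^2 + 3125*x + 3125
which factors as (x + 5)^5. The eigenvalues (with algebraic multiplicities) are λ = -5 with multiplicity 5.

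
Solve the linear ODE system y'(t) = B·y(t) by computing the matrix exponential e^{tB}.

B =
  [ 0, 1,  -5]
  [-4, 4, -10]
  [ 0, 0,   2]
e^{tB} =
  [-2*t*exp(2*t) + exp(2*t), t*exp(2*t), -5*t*exp(2*t)]
  [-4*t*exp(2*t), 2*t*exp(2*t) + exp(2*t), -10*t*exp(2*t)]
  [0, 0, exp(2*t)]

Strategy: write B = P · J · P⁻¹ where J is a Jordan canonical form, so e^{tB} = P · e^{tJ} · P⁻¹, and e^{tJ} can be computed block-by-block.

B has Jordan form
J =
  [2, 1, 0]
  [0, 2, 0]
  [0, 0, 2]
(up to reordering of blocks).

Per-block formulas:
  For a 2×2 Jordan block J_2(2): exp(t · J_2(2)) = e^(2t)·(I + t·N), where N is the 2×2 nilpotent shift.
  For a 1×1 block at λ = 2: exp(t · [2]) = [e^(2t)].

After assembling e^{tJ} and conjugating by P, we get:

e^{tB} =
  [-2*t*exp(2*t) + exp(2*t), t*exp(2*t), -5*t*exp(2*t)]
  [-4*t*exp(2*t), 2*t*exp(2*t) + exp(2*t), -10*t*exp(2*t)]
  [0, 0, exp(2*t)]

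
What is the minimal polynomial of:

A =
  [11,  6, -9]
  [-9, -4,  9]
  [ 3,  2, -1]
x^2 - 4*x + 4

The characteristic polynomial is χ_A(x) = (x - 2)^3, so the eigenvalues are known. The minimal polynomial is
  m_A(x) = Π_λ (x − λ)^{k_λ}
where k_λ is the size of the *largest* Jordan block for λ (equivalently, the smallest k with (A − λI)^k v = 0 for every generalised eigenvector v of λ).

  λ = 2: largest Jordan block has size 2, contributing (x − 2)^2

So m_A(x) = (x - 2)^2 = x^2 - 4*x + 4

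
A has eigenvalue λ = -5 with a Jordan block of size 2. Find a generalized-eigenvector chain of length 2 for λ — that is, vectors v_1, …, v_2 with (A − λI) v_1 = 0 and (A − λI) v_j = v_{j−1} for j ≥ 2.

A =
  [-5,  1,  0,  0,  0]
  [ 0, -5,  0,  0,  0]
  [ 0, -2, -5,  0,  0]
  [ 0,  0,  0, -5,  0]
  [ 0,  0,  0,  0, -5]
A Jordan chain for λ = -5 of length 2:
v_1 = (1, 0, -2, 0, 0)ᵀ
v_2 = (0, 1, 0, 0, 0)ᵀ

Let N = A − (-5)·I. We want v_2 with N^2 v_2 = 0 but N^1 v_2 ≠ 0; then v_{j-1} := N · v_j for j = 2, …, 2.

Pick v_2 = (0, 1, 0, 0, 0)ᵀ.
Then v_1 = N · v_2 = (1, 0, -2, 0, 0)ᵀ.

Sanity check: (A − (-5)·I) v_1 = (0, 0, 0, 0, 0)ᵀ = 0. ✓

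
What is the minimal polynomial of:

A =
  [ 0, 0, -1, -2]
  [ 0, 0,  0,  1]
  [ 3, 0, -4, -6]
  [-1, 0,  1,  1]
x^3 + 2*x^2 + x

The characteristic polynomial is χ_A(x) = x*(x + 1)^3, so the eigenvalues are known. The minimal polynomial is
  m_A(x) = Π_λ (x − λ)^{k_λ}
where k_λ is the size of the *largest* Jordan block for λ (equivalently, the smallest k with (A − λI)^k v = 0 for every generalised eigenvector v of λ).

  λ = -1: largest Jordan block has size 2, contributing (x + 1)^2
  λ = 0: largest Jordan block has size 1, contributing (x − 0)

So m_A(x) = x*(x + 1)^2 = x^3 + 2*x^2 + x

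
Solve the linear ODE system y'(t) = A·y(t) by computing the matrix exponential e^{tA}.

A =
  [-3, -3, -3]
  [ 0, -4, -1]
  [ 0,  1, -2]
e^{tA} =
  [exp(-3*t), -3*t*exp(-3*t), -3*t*exp(-3*t)]
  [0, -t*exp(-3*t) + exp(-3*t), -t*exp(-3*t)]
  [0, t*exp(-3*t), t*exp(-3*t) + exp(-3*t)]

Strategy: write A = P · J · P⁻¹ where J is a Jordan canonical form, so e^{tA} = P · e^{tJ} · P⁻¹, and e^{tJ} can be computed block-by-block.

A has Jordan form
J =
  [-3,  1,  0]
  [ 0, -3,  0]
  [ 0,  0, -3]
(up to reordering of blocks).

Per-block formulas:
  For a 2×2 Jordan block J_2(-3): exp(t · J_2(-3)) = e^(-3t)·(I + t·N), where N is the 2×2 nilpotent shift.
  For a 1×1 block at λ = -3: exp(t · [-3]) = [e^(-3t)].

After assembling e^{tJ} and conjugating by P, we get:

e^{tA} =
  [exp(-3*t), -3*t*exp(-3*t), -3*t*exp(-3*t)]
  [0, -t*exp(-3*t) + exp(-3*t), -t*exp(-3*t)]
  [0, t*exp(-3*t), t*exp(-3*t) + exp(-3*t)]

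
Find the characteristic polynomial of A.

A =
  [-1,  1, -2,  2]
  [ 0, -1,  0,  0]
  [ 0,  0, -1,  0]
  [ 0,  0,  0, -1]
x^4 + 4*x^3 + 6*x^2 + 4*x + 1

Expanding det(x·I − A) (e.g. by cofactor expansion or by noting that A is similar to its Jordan form J, which has the same characteristic polynomial as A) gives
  χ_A(x) = x^4 + 4*x^3 + 6*x^2 + 4*x + 1
which factors as (x + 1)^4. The eigenvalues (with algebraic multiplicities) are λ = -1 with multiplicity 4.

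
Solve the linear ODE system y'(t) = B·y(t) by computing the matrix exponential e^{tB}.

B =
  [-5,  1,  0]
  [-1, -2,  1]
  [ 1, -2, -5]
e^{tB} =
  [-t*exp(-4*t) + exp(-4*t), t^2*exp(-4*t)/2 + t*exp(-4*t), t^2*exp(-4*t)/2]
  [-t*exp(-4*t), t^2*exp(-4*t)/2 + 2*t*exp(-4*t) + exp(-4*t), t^2*exp(-4*t)/2 + t*exp(-4*t)]
  [t*exp(-4*t), -t^2*exp(-4*t)/2 - 2*t*exp(-4*t), -t^2*exp(-4*t)/2 - t*exp(-4*t) + exp(-4*t)]

Strategy: write B = P · J · P⁻¹ where J is a Jordan canonical form, so e^{tB} = P · e^{tJ} · P⁻¹, and e^{tJ} can be computed block-by-block.

B has Jordan form
J =
  [-4,  1,  0]
  [ 0, -4,  1]
  [ 0,  0, -4]
(up to reordering of blocks).

Per-block formulas:
  For a 3×3 Jordan block J_3(-4): exp(t · J_3(-4)) = e^(-4t)·(I + t·N + (t^2/2)·N^2), where N is the 3×3 nilpotent shift.

After assembling e^{tJ} and conjugating by P, we get:

e^{tB} =
  [-t*exp(-4*t) + exp(-4*t), t^2*exp(-4*t)/2 + t*exp(-4*t), t^2*exp(-4*t)/2]
  [-t*exp(-4*t), t^2*exp(-4*t)/2 + 2*t*exp(-4*t) + exp(-4*t), t^2*exp(-4*t)/2 + t*exp(-4*t)]
  [t*exp(-4*t), -t^2*exp(-4*t)/2 - 2*t*exp(-4*t), -t^2*exp(-4*t)/2 - t*exp(-4*t) + exp(-4*t)]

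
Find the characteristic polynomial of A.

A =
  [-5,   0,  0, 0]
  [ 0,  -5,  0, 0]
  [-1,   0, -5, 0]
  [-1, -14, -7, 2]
x^4 + 13*x^3 + 45*x^2 - 25*x - 250

Expanding det(x·I − A) (e.g. by cofactor expansion or by noting that A is similar to its Jordan form J, which has the same characteristic polynomial as A) gives
  χ_A(x) = x^4 + 13*x^3 + 45*x^2 - 25*x - 250
which factors as (x - 2)*(x + 5)^3. The eigenvalues (with algebraic multiplicities) are λ = -5 with multiplicity 3, λ = 2 with multiplicity 1.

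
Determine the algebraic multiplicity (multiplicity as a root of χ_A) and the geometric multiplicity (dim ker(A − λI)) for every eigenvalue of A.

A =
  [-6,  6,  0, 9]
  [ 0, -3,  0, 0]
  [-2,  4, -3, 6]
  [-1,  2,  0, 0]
λ = -3: alg = 4, geom = 3

Step 1 — factor the characteristic polynomial to read off the algebraic multiplicities:
  χ_A(x) = (x + 3)^4

Step 2 — compute geometric multiplicities via the rank-nullity identity g(λ) = n − rank(A − λI):
  rank(A − (-3)·I) = 1, so dim ker(A − (-3)·I) = n − 1 = 3

Summary:
  λ = -3: algebraic multiplicity = 4, geometric multiplicity = 3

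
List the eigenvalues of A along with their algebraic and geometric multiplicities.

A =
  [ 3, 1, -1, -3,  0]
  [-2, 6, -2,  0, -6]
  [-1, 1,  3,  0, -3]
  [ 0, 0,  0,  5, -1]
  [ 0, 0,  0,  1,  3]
λ = 4: alg = 5, geom = 3

Step 1 — factor the characteristic polynomial to read off the algebraic multiplicities:
  χ_A(x) = (x - 4)^5

Step 2 — compute geometric multiplicities via the rank-nullity identity g(λ) = n − rank(A − λI):
  rank(A − (4)·I) = 2, so dim ker(A − (4)·I) = n − 2 = 3

Summary:
  λ = 4: algebraic multiplicity = 5, geometric multiplicity = 3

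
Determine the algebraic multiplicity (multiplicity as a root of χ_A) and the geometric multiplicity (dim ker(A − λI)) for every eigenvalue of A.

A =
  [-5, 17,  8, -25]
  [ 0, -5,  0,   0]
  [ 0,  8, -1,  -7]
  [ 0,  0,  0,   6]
λ = -5: alg = 2, geom = 1; λ = -1: alg = 1, geom = 1; λ = 6: alg = 1, geom = 1

Step 1 — factor the characteristic polynomial to read off the algebraic multiplicities:
  χ_A(x) = (x - 6)*(x + 1)*(x + 5)^2

Step 2 — compute geometric multiplicities via the rank-nullity identity g(λ) = n − rank(A − λI):
  rank(A − (-5)·I) = 3, so dim ker(A − (-5)·I) = n − 3 = 1
  rank(A − (-1)·I) = 3, so dim ker(A − (-1)·I) = n − 3 = 1
  rank(A − (6)·I) = 3, so dim ker(A − (6)·I) = n − 3 = 1

Summary:
  λ = -5: algebraic multiplicity = 2, geometric multiplicity = 1
  λ = -1: algebraic multiplicity = 1, geometric multiplicity = 1
  λ = 6: algebraic multiplicity = 1, geometric multiplicity = 1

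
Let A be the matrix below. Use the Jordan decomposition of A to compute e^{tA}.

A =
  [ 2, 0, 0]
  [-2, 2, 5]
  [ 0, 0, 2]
e^{tA} =
  [exp(2*t), 0, 0]
  [-2*t*exp(2*t), exp(2*t), 5*t*exp(2*t)]
  [0, 0, exp(2*t)]

Strategy: write A = P · J · P⁻¹ where J is a Jordan canonical form, so e^{tA} = P · e^{tJ} · P⁻¹, and e^{tJ} can be computed block-by-block.

A has Jordan form
J =
  [2, 1, 0]
  [0, 2, 0]
  [0, 0, 2]
(up to reordering of blocks).

Per-block formulas:
  For a 2×2 Jordan block J_2(2): exp(t · J_2(2)) = e^(2t)·(I + t·N), where N is the 2×2 nilpotent shift.
  For a 1×1 block at λ = 2: exp(t · [2]) = [e^(2t)].

After assembling e^{tJ} and conjugating by P, we get:

e^{tA} =
  [exp(2*t), 0, 0]
  [-2*t*exp(2*t), exp(2*t), 5*t*exp(2*t)]
  [0, 0, exp(2*t)]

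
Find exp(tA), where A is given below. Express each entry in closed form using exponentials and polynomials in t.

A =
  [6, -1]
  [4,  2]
e^{tA} =
  [2*t*exp(4*t) + exp(4*t), -t*exp(4*t)]
  [4*t*exp(4*t), -2*t*exp(4*t) + exp(4*t)]

Strategy: write A = P · J · P⁻¹ where J is a Jordan canonical form, so e^{tA} = P · e^{tJ} · P⁻¹, and e^{tJ} can be computed block-by-block.

A has Jordan form
J =
  [4, 1]
  [0, 4]
(up to reordering of blocks).

Per-block formulas:
  For a 2×2 Jordan block J_2(4): exp(t · J_2(4)) = e^(4t)·(I + t·N), where N is the 2×2 nilpotent shift.

After assembling e^{tJ} and conjugating by P, we get:

e^{tA} =
  [2*t*exp(4*t) + exp(4*t), -t*exp(4*t)]
  [4*t*exp(4*t), -2*t*exp(4*t) + exp(4*t)]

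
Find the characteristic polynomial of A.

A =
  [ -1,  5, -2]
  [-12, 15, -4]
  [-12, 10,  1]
x^3 - 15*x^2 + 75*x - 125

Expanding det(x·I − A) (e.g. by cofactor expansion or by noting that A is similar to its Jordan form J, which has the same characteristic polynomial as A) gives
  χ_A(x) = x^3 - 15*x^2 + 75*x - 125
which factors as (x - 5)^3. The eigenvalues (with algebraic multiplicities) are λ = 5 with multiplicity 3.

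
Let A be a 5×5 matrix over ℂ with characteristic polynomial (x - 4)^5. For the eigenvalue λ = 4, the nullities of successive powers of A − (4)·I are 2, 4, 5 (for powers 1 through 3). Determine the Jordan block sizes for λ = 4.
Block sizes for λ = 4: [3, 2]

From the dimensions of kernels of powers, the number of Jordan blocks of size at least j is d_j − d_{j−1} where d_j = dim ker(N^j) (with d_0 = 0). Computing the differences gives [2, 2, 1].
The number of blocks of size exactly k is (#blocks of size ≥ k) − (#blocks of size ≥ k + 1), so the partition is: 1 block(s) of size 2, 1 block(s) of size 3.
In nonincreasing order the block sizes are [3, 2].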